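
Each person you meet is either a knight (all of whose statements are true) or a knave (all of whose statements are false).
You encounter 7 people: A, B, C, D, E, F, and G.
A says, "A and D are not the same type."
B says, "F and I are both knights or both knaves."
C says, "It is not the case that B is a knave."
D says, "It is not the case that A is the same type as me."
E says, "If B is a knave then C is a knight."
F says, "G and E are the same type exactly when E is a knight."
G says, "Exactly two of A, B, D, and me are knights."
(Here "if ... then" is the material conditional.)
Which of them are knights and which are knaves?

A is a knave, B is a knight, C is a knight, D is a knave, E is a knight, F is a knight, and G is a knight.

A (knave): "A and D are not the same type" — False. ✓
B (knight): "F and I are both knights or both knaves" — true. ✓
C (knight): "it is not the case that B is a knave" — true. ✓
D is a knave, and the claim "it is not the case that A is the same type as me" is indeed False.
E (knight): "if B is a knave then C is a knight" — true. ✓
F is a knight, so "G and E are the same type exactly when E is a knight" must be true — and it is.
G (knight): "exactly two of A, B, D, and me are knights" — true. ✓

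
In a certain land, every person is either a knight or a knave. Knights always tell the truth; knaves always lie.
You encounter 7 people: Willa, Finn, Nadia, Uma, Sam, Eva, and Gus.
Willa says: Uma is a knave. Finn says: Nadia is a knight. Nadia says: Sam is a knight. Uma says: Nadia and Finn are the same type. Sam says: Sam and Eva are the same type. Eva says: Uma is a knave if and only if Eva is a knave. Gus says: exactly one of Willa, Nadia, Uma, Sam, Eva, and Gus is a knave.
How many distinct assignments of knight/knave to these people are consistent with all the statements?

Consistent assignments:
  Willa=knave, Finn=knight, Nadia=knight, Uma=knight, Sam=knight, Eva=knight, Gus=knight
  Willa=knave, Finn=knight, Nadia=knight, Uma=knight, Sam=knight, Eva=knight, Gus=knave
  Willa=knave, Finn=knave, Nadia=knave, Uma=knight, Sam=knave, Eva=knight, Gus=knave

3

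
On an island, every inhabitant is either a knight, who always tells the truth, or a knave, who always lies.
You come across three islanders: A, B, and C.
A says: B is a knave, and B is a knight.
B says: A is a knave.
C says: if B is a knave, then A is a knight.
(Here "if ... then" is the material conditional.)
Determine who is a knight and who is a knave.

Knights: B and C. Knaves: A.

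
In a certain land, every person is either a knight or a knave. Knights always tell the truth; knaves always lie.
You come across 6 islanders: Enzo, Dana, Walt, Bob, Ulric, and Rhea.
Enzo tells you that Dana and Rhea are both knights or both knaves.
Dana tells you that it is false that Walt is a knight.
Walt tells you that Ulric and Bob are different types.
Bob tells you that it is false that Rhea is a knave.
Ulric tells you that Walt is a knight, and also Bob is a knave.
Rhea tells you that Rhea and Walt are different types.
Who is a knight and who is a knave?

Enzo is a knave, Dana is a knight, Walt is a knave, Bob is a knave, Ulric is a knave, and Rhea is a knave.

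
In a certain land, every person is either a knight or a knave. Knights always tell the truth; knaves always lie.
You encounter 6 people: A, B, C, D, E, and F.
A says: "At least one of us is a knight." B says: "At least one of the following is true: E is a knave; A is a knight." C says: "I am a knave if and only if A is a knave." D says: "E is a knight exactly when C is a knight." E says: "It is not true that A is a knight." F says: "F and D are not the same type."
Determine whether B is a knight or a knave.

B is a knight.

Consistent assignments: {A=knight, B=knight, C=knight, D=knave, E=knave, F=knight}; {A=knight, B=knight, C=knight, D=knave, E=knave, F=knave}
In every consistent assignment, B is a knight.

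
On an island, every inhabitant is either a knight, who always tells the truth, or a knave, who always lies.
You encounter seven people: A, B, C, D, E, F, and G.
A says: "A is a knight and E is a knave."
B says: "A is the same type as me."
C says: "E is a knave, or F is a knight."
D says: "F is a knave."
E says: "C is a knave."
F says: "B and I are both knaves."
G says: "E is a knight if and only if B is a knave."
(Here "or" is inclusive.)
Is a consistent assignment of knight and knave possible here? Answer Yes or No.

Yes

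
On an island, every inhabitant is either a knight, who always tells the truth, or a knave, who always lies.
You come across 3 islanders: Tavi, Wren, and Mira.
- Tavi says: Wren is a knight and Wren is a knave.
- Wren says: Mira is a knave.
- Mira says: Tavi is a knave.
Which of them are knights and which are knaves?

Tavi is a knave, Wren is a knave, and Mira is a knight.

Since Tavi is a knave, "Wren is a knight and Wren is a knave" needs to be false, which holds.
Wren is a knave, so "Mira is a knave" must be false — and it is.
Since Mira is a knight, "Tavi is a knave" needs to be True, which holds.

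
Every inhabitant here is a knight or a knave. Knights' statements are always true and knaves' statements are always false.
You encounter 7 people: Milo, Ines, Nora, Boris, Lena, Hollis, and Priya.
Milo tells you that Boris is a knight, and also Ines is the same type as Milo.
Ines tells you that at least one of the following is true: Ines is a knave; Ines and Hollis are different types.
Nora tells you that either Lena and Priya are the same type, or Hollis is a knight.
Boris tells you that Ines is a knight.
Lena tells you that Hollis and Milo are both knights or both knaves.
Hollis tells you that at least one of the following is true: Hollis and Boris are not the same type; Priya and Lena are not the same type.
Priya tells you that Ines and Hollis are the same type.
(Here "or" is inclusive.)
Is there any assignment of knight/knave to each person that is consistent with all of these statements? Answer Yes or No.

No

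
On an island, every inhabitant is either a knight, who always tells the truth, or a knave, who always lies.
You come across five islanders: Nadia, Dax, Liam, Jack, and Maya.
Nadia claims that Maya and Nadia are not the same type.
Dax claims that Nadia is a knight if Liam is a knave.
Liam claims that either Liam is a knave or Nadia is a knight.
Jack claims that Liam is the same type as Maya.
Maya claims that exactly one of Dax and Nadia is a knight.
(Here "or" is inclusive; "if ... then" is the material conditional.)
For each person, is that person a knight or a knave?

Knights: Nadia, Dax, and Liam. Knaves: Jack and Maya.

Suppose Nadia is a knave. Then Nadia's statement "Maya and Nadia are not the same type" would have to be false. Checking the 16 ways to assign the others, none is consistent with every speaker.
(For instance, with Dax=knight, Liam=knight, Jack=knave, Maya=knave, Liam's claim "either Liam is a knave or Nadia is a knight" comes out false where it would need to be true.)
So Nadia must be a knight, making "Maya and Nadia are not the same type" true. Taking Nadia=knight, Dax=knight, Liam=knight, Jack=knave, Maya=knave, each remaining statement checks out:
  Dax (knight): "Nadia is a knight if Liam is a knave" — true. ✓
  Liam (knight): "either Liam is a knave or Nadia is a knight" — true. ✓
  Jack (knave): "Liam is the same type as Maya" — false. ✓
  Maya (knave): "exactly one of Dax and Nadia is a knight" — false. ✓
This is the unique consistent assignment.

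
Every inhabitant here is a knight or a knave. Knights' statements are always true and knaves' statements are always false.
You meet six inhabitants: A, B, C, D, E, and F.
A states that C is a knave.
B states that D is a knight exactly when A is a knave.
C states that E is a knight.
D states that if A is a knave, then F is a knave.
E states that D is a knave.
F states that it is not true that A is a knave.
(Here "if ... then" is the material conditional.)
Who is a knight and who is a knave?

Knights: A, D, and F. Knaves: B, C, and E.

A is a knight, and the claim "C is a knave" is indeed true.
B (knave): "D is a knight exactly when A is a knave" — false. ✓
Since C is a knave, "E is a knight" needs to be false, which holds.
Since D is a knight, "if A is a knave, then F is a knave" needs to be true, which holds.
E is a knave, so "D is a knave" must be false — and it is.
F is a knight, so "it is not true that A is a knave" must be true — and it is.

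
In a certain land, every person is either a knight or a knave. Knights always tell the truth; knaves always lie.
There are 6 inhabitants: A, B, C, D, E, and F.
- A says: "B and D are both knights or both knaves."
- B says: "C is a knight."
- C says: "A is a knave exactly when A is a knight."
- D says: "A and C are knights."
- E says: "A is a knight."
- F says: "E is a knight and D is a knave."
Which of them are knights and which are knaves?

A is a knight, B is a knave, C is a knave, D is a knave, E is a knight, and F is a knight.

A is a knight, and the claim "B and D are both knights or both knaves" is indeed true.
B is a knave; "C is a knight" is false, as required.
C is a knave; "A is a knave exactly when A is a knight" is false, as required.
Since D is a knave, "A and C are knights" needs to be false, which holds.
E is a knight; "A is a knight" is true, as required.
Since F is a knight, "E is a knight and D is a knave" needs to be true, which holds.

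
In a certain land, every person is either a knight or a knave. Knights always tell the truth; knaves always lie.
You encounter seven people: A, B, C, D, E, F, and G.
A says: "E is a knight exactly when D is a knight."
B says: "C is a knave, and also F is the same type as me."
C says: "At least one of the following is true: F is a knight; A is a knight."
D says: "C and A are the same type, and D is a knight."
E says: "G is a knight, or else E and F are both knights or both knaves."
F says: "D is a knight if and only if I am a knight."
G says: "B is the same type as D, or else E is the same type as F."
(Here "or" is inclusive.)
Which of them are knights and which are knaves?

A is a knight, B is a knave, C is a knight, D is a knight, E is a knight, F is a knight, and G is a knight.

Since A is a knight, "E is a knight exactly when D is a knight" needs to be true, which holds.
B is a knave, so "C is a knave, and also F is the same type as me" must be False — and it is.
As a knight, C's statement "at least one of the following is true: F is a knight; A is a knight" should be true; it is.
D is a knight, and the claim "C and A are the same type, and D is a knight" is indeed true.
E is a knight, and the claim "G is a knight, or else E and F are both knights or both knaves" is indeed true.
F is a knight, and the claim "D is a knight if and only if I am a knight" is indeed true.
G is a knight; "B is the same type as D, or else E is the same type as F" is true, as required.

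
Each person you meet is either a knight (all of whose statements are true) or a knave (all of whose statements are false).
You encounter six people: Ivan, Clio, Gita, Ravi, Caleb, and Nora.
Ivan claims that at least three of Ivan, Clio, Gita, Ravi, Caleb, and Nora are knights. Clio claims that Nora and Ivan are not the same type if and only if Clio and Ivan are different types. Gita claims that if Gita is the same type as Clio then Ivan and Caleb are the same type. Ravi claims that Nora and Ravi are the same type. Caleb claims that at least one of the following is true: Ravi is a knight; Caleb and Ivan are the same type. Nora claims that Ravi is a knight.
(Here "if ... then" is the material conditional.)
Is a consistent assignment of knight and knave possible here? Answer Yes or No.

Yes

One consistent assignment: Ivan=knight, Clio=knight, Gita=knight, Ravi=knight, Caleb=knight, Nora=knight.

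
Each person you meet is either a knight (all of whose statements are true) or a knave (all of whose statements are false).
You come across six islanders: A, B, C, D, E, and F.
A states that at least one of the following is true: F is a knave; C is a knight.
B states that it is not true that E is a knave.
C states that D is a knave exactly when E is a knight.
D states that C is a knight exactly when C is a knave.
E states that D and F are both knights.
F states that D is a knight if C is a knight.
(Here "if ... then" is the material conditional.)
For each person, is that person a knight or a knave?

Knights: F. Knaves: A, B, C, D, and E.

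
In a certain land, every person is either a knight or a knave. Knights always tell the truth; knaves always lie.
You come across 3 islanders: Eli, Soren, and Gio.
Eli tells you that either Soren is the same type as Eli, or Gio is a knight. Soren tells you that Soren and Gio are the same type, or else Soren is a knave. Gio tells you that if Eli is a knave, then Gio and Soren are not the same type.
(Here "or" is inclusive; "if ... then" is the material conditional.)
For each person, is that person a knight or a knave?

Eli is a knight, Soren is a knight, and Gio is a knight.

Eli is a knight, so "either Soren is the same type as Eli, or Gio is a knight" must be True — and it is.
Soren is a knight; "Soren and Gio are the same type, or else Soren is a knave" is True, as required.
As a knight, Gio's statement "if Eli is a knave, then Gio and Soren are not the same type" should be True; it is.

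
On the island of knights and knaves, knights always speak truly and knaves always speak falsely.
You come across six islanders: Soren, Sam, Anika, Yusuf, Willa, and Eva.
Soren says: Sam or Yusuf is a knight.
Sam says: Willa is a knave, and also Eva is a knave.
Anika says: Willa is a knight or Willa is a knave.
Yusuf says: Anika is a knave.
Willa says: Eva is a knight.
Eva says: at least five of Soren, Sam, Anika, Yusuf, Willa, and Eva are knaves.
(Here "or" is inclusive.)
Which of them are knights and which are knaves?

Soren is a knight, Sam is a knight, Anika is a knight, Yusuf is a knave, Willa is a knave, and Eva is a knave.

Soren (knight): "Sam or Yusuf is a knight" — true. ✓
Sam is a knight, and the claim "Willa is a knave, and also Eva is a knave" is indeed true.
Anika (knight): "Willa is a knight or Willa is a knave" — true. ✓
Yusuf is a knave; "Anika is a knave" is False, as required.
Since Willa is a knave, "Eva is a knight" needs to be False, which holds.
Eva is a knave, and the claim "at least five of Soren, Sam, Anika, Yusuf, Willa, and Eva are knaves" is indeed False.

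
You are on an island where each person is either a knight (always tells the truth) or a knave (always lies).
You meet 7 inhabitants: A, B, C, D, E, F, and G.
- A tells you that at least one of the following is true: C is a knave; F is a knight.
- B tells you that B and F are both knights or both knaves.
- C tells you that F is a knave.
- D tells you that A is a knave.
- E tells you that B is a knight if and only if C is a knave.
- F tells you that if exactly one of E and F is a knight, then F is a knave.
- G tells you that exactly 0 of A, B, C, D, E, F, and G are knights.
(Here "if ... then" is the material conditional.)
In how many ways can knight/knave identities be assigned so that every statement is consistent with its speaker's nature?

1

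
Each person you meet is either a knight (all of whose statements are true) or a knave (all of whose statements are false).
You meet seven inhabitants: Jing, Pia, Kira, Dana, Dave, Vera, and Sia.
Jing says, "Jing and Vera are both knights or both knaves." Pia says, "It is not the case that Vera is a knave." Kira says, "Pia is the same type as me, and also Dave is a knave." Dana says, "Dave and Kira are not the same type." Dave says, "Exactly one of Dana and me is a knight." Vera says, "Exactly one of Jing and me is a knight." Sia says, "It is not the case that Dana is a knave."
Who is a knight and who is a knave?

Since Jing is a knave, "Jing and Vera are both knights or both knaves" needs to be false, which holds.
Pia is a knight, and the claim "it is not the case that Vera is a knave" is indeed True.
As a knave, Kira's statement "Pia is the same type as me, and also Dave is a knave" should be false; it is.
Dana is a knave, so "Dave and Kira are not the same type" must be false — and it is.
Since Dave is a knave, "exactly one of Dana and me is a knight" needs to be false, which holds.
As a knight, Vera's statement "exactly one of Jing and me is a knight" should be True; it is.
As a knave, Sia's statement "it is not the case that Dana is a knave" should be false; it is.

Knights: Pia and Vera. Knaves: Jing, Kira, Dana, Dave, and Sia.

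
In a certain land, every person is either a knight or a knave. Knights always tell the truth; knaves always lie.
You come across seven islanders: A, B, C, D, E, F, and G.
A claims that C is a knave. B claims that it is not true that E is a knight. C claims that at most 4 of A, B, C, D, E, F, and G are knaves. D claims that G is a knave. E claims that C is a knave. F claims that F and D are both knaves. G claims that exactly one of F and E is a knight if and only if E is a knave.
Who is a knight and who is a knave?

Knights: B, C, and D. Knaves: A, E, F, and G.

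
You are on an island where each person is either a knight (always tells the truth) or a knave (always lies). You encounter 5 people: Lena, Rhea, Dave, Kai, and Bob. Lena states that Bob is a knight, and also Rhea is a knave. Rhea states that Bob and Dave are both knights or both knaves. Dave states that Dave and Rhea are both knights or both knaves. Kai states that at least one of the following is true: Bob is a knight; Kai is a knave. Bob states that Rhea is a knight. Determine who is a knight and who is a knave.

Lena is a knave, Rhea is a knight, Dave is a knight, Kai is a knight, and Bob is a knight.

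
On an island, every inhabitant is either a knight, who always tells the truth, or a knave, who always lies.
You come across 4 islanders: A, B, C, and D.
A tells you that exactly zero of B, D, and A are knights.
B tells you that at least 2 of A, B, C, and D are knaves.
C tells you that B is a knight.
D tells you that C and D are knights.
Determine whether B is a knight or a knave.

Consistent assignments: {A=knave, B=knight, C=knight, D=knave}
In every consistent assignment, B is a knight.

B is a knight.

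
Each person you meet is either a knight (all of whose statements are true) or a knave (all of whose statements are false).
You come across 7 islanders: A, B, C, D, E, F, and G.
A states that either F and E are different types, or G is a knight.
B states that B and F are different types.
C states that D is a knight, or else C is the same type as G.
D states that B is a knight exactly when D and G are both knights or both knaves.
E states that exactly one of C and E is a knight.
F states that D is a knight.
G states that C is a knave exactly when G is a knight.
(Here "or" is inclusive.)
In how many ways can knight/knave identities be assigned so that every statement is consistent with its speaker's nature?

2

Consistent assignments:
  A=knight, B=knight, C=knave, D=knave, E=knight, F=knave, G=knight
  A=knight, B=knight, C=knave, D=knave, E=knave, F=knave, G=knight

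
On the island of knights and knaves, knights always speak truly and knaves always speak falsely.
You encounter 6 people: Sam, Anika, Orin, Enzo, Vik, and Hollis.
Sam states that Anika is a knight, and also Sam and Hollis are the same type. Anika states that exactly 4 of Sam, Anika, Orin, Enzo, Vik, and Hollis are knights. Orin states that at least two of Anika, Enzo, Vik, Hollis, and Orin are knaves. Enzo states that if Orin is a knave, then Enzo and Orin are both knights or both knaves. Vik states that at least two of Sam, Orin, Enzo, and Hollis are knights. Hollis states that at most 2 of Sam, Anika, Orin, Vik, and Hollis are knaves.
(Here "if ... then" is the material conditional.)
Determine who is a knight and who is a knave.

Sam is a knave, Anika is a knave, Orin is a knight, Enzo is a knight, Vik is a knight, and Hollis is a knave.

Sam (knave): "Anika is a knight, and also Sam and Hollis are the same type" — False. ✓
Anika (knave): "exactly 4 of Sam, Anika, Orin, Enzo, Vik, and Hollis are knights" — False. ✓
Orin is a knight, and the claim "at least two of Anika, Enzo, Vik, Hollis, and Orin are knaves" is indeed True.
Enzo is a knight, so "if Orin is a knave, then Enzo and Orin are both knights or both knaves" must be True — and it is.
Since Vik is a knight, "at least two of Sam, Orin, Enzo, and Hollis are knights" needs to be True, which holds.
Hollis is a knave, so "at most 2 of Sam, Anika, Orin, Vik, and Hollis are knaves" must be False — and it is.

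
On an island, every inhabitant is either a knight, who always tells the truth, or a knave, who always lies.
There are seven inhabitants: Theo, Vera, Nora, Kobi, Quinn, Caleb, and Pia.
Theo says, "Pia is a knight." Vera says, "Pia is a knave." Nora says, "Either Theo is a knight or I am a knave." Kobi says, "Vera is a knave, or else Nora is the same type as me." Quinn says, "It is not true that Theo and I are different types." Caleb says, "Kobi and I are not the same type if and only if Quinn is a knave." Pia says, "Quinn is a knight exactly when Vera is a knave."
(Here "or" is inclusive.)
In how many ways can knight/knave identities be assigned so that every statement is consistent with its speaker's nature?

Consistent assignments:
  Theo=knight, Vera=knave, Nora=knight, Kobi=knight, Quinn=knight, Caleb=knight, Pia=knight
  Theo=knight, Vera=knave, Nora=knight, Kobi=knight, Quinn=knight, Caleb=knave, Pia=knight

2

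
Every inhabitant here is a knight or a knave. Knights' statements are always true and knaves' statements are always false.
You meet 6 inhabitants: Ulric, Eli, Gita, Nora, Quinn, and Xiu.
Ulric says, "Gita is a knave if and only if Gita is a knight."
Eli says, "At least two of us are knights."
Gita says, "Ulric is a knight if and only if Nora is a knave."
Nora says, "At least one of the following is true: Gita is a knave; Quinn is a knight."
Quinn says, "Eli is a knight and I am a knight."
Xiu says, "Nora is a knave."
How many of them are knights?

4

The unique consistent assignment is Ulric=knave, Eli=knight, Gita=knight, Nora=knight, Quinn=knight, Xiu=knave.
That has 4 knights.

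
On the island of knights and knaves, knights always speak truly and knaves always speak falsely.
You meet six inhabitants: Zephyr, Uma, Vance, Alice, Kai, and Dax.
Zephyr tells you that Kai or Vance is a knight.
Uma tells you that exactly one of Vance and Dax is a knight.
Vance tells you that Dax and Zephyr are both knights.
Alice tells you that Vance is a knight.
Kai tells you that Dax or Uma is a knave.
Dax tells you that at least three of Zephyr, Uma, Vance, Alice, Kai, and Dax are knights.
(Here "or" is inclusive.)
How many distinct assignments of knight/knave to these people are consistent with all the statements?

2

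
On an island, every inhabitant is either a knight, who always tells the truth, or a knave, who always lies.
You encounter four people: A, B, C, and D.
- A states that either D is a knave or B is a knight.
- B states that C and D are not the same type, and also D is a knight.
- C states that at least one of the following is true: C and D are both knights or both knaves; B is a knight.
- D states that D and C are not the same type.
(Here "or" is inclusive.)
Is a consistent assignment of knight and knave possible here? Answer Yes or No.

No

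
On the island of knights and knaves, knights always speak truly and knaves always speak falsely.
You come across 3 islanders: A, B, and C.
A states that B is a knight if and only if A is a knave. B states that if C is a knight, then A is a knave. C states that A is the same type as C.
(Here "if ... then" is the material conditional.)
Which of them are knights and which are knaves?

A is a knight, B is a knave, and C is a knight.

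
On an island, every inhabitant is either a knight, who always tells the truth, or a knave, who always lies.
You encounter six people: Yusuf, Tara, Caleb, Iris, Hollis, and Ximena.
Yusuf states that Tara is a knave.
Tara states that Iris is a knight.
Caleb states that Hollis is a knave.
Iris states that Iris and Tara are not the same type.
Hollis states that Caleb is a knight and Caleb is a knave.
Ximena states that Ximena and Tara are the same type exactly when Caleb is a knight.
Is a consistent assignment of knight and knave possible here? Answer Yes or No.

No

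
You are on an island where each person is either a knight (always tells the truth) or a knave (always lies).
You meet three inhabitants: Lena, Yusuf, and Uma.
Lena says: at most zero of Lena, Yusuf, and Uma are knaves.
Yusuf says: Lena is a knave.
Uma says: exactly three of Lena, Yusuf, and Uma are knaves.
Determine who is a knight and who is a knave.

Lena is a knave, Yusuf is a knight, and Uma is a knave.

Since Lena is a knave, "at most zero of Lena, Yusuf, and Uma are knaves" needs to be False, which holds.
Yusuf is a knight, so "Lena is a knave" must be true — and it is.
Uma (knave): "exactly three of Lena, Yusuf, and Uma are knaves" — False. ✓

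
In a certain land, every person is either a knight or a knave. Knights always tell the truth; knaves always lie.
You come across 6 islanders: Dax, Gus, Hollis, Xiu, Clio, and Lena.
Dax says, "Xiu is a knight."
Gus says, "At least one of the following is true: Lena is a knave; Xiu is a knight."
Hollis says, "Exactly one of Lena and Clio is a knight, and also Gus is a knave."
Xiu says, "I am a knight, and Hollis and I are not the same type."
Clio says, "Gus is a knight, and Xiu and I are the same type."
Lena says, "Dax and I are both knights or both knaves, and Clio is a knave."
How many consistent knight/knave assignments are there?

3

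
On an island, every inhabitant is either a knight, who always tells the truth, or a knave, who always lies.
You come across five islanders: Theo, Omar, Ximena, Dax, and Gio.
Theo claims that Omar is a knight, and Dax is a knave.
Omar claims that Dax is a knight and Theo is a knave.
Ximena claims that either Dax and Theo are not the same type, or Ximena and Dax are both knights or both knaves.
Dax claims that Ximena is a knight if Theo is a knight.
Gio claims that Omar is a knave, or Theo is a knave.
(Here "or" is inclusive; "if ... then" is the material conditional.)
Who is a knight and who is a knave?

As a knave, Theo's statement "Omar is a knight, and Dax is a knave" should be false; it is.
Omar is a knight, so "Dax is a knight and Theo is a knave" must be true — and it is.
As a knight, Ximena's statement "either Dax and Theo are not the same type, or Ximena and Dax are both knights or both knaves" should be true; it is.
Dax (knight): "Ximena is a knight if Theo is a knight" — true. ✓
Gio is a knight; "Omar is a knave, or Theo is a knave" is true, as required.

Theo is a knave, Omar is a knight, Ximena is a knight, Dax is a knight, and Gio is a knight.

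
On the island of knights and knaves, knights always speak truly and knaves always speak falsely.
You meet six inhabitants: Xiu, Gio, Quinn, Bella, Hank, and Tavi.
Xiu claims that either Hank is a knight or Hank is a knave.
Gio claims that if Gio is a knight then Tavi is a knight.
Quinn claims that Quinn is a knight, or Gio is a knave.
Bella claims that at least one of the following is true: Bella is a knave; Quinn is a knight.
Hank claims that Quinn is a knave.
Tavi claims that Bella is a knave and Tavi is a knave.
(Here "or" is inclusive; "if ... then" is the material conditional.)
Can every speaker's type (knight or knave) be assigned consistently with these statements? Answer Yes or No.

No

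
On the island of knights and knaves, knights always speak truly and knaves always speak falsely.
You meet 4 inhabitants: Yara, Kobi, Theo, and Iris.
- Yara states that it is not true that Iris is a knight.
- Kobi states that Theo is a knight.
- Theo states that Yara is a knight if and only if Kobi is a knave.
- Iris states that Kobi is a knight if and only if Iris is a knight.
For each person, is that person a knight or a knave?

Knights: Kobi, Theo, and Iris. Knaves: Yara.

Yara is a knave, and the claim "it is not true that Iris is a knight" is indeed false.
Kobi is a knight, and the claim "Theo is a knight" is indeed true.
As a knight, Theo's statement "Yara is a knight if and only if Kobi is a knave" should be true; it is.
Since Iris is a knight, "Kobi is a knight if and only if Iris is a knight" needs to be true, which holds.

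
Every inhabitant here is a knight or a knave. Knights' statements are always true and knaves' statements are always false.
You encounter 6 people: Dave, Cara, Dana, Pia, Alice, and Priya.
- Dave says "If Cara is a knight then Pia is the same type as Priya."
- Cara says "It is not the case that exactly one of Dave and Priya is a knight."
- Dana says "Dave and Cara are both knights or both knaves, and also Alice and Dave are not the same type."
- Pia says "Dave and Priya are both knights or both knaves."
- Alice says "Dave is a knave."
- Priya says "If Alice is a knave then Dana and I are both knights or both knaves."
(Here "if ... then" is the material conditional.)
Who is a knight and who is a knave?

Knights: Dave, Cara, Dana, Pia, and Priya. Knaves: Alice.

Dave is a knight, and the claim "if Cara is a knight then Pia is the same type as Priya" is indeed True.
Cara is a knight, so "it is not the case that exactly one of Dave and Priya is a knight" must be True — and it is.
As a knight, Dana's statement "Dave and Cara are both knights or both knaves, and also Alice and Dave are not the same type" should be True; it is.
Pia (knight): "Dave and Priya are both knights or both knaves" — True. ✓
Since Alice is a knave, "Dave is a knave" needs to be False, which holds.
Priya is a knight, and the claim "if Alice is a knave then Dana and I are both knights or both knaves" is indeed True.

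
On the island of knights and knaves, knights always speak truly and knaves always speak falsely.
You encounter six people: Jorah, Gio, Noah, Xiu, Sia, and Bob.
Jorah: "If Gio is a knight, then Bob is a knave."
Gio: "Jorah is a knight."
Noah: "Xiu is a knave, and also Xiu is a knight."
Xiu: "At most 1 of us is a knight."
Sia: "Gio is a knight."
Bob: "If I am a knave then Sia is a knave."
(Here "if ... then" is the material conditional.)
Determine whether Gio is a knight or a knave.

Gio is a knight.

Consistent assignments: {Jorah=knight, Gio=knight, Noah=knave, Xiu=knave, Sia=knight, Bob=knave}
In every consistent assignment, Gio is a knight.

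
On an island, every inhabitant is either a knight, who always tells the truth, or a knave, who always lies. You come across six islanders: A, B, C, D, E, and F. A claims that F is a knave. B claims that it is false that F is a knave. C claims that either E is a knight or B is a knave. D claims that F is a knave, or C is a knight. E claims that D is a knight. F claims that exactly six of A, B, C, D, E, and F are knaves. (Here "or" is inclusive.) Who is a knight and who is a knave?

Knights: A, C, D, and E. Knaves: B and F.

A (knight): "F is a knave" — True. ✓
B is a knave, and the claim "it is false that F is a knave" is indeed False.
C (knight): "either E is a knight or B is a knave" — True. ✓
D is a knight, and the claim "F is a knave, or C is a knight" is indeed True.
E is a knight, so "D is a knight" must be True — and it is.
F is a knave; "exactly six of A, B, C, D, E, and F are knaves" is False, as required.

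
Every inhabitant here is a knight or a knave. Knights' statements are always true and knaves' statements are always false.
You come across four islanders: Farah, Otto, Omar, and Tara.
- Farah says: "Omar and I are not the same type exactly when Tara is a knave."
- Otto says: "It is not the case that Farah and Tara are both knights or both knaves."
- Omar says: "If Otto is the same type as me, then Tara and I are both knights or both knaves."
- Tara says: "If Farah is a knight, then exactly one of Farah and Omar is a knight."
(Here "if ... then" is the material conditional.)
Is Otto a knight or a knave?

Otto is a knight.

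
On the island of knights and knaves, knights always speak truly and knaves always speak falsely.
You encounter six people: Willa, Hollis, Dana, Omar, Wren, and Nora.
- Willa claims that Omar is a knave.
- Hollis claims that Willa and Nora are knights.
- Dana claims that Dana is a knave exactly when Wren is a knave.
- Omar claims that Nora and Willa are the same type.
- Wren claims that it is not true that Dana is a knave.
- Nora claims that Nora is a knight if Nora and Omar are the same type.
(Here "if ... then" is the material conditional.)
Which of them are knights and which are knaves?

Willa is a knight, so "Omar is a knave" must be true — and it is.
Hollis is a knave, so "Willa and Nora are knights" must be False — and it is.
Dana (knight): "Dana is a knave exactly when Wren is a knave" — true. ✓
Omar (knave): "Nora and Willa are the same type" — False. ✓
Since Wren is a knight, "it is not true that Dana is a knave" needs to be true, which holds.
Nora is a knave, so "Nora is a knight if Nora and Omar are the same type" must be False — and it is.

Willa is a knight, Hollis is a knave, Dana is a knight, Omar is a knave, Wren is a knight, and Nora is a knave.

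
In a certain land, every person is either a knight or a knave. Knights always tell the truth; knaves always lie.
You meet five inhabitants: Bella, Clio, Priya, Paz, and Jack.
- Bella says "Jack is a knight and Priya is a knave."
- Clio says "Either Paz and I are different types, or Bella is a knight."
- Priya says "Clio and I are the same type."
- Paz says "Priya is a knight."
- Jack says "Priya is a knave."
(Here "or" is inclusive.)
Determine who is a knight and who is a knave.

Bella is a knight, Clio is a knight, Priya is a knave, Paz is a knave, and Jack is a knight.

Suppose Bella is a knave. Then Bella's statement "Jack is a knight and Priya is a knave" would have to be false. Checking the 16 ways to assign the others, none is consistent with every speaker.
(For instance, with Clio=knight, Priya=knave, Paz=knave, Jack=knight, Bella's claim "Jack is a knight and Priya is a knave" comes out true where it would need to be false.)
So Bella must be a knight, making "Jack is a knight and Priya is a knave" true. Taking Bella=knight, Clio=knight, Priya=knave, Paz=knave, Jack=knight, each remaining statement checks out:
  Clio (knight): "either Paz and I are different types, or Bella is a knight" — true. ✓
  Priya (knave): "Clio and I are the same type" — false. ✓
  Paz (knave): "Priya is a knight" — false. ✓
  Jack (knight): "Priya is a knave" — true. ✓
This is the unique consistent assignment.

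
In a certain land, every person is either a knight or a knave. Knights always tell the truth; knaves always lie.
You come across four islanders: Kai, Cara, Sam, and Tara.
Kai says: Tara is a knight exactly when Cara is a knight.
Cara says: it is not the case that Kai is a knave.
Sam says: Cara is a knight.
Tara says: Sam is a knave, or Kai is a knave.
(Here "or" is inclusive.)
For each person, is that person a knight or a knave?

Knights: Tara. Knaves: Kai, Cara, and Sam.

As a knave, Kai's statement "Tara is a knight exactly when Cara is a knight" should be false; it is.
Cara is a knave; "it is not the case that Kai is a knave" is false, as required.
Sam is a knave; "Cara is a knight" is false, as required.
Since Tara is a knight, "Sam is a knave, or Kai is a knave" needs to be True, which holds.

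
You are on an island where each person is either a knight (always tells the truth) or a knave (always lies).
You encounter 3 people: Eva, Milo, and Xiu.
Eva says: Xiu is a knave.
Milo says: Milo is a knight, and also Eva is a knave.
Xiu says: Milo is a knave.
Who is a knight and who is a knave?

Knights: Xiu. Knaves: Eva and Milo.

Eva is a knave, so "Xiu is a knave" must be False — and it is.
Milo is a knave; "Milo is a knight, and also Eva is a knave" is False, as required.
Since Xiu is a knight, "Milo is a knave" needs to be true, which holds.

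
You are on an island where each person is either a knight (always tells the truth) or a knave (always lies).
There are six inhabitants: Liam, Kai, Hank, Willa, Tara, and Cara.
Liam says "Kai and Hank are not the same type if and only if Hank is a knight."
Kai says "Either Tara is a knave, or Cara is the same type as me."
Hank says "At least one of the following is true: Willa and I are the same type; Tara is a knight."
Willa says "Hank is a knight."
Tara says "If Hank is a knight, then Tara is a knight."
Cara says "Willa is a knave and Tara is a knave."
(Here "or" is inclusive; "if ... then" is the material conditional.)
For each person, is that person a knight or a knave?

Knights: Kai, Hank, and Willa. Knaves: Liam, Tara, and Cara.

Liam is a knave; "Kai and Hank are not the same type if and only if Hank is a knight" is false, as required.
Kai is a knight, so "either Tara is a knave, or Cara is the same type as me" must be True — and it is.
Hank is a knight, so "at least one of the following is true: Willa and I are the same type; Tara is a knight" must be True — and it is.
Willa is a knight, and the claim "Hank is a knight" is indeed True.
Since Tara is a knave, "if Hank is a knight, then Tara is a knight" needs to be false, which holds.
Cara (knave): "Willa is a knave and Tara is a knave" — false. ✓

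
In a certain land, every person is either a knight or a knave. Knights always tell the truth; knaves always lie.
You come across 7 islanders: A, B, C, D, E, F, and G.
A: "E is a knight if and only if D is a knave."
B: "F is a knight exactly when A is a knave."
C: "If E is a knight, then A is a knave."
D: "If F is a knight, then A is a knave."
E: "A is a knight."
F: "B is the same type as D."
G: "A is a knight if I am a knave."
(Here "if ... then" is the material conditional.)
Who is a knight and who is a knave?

A is a knight, and the claim "E is a knight if and only if D is a knave" is indeed True.
B is a knave; "F is a knight exactly when A is a knave" is False, as required.
As a knave, C's statement "if E is a knight, then A is a knave" should be False; it is.
D (knave): "if F is a knight, then A is a knave" — False. ✓
E is a knight, and the claim "A is a knight" is indeed True.
F is a knight; "B is the same type as D" is True, as required.
G is a knight, and the claim "A is a knight if I am a knave" is indeed True.

Knights: A, E, F, and G. Knaves: B, C, and D.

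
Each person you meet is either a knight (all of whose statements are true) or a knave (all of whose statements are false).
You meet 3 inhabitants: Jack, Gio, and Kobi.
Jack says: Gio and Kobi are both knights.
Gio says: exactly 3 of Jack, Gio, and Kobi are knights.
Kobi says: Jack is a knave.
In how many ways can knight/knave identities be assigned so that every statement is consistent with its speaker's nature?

Consistent assignments:
  Jack=knave, Gio=knave, Kobi=knight

1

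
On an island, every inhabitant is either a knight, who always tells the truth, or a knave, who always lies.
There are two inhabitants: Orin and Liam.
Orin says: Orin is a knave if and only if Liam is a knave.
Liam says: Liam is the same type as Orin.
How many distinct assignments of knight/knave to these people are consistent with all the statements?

Consistent assignments:
  Orin=knight, Liam=knight

1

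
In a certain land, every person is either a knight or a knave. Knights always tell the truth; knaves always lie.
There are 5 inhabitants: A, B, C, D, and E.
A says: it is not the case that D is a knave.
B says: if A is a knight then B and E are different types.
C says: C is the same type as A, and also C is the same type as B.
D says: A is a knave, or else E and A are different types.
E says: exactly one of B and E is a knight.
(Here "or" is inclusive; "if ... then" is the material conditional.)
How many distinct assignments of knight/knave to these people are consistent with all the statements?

1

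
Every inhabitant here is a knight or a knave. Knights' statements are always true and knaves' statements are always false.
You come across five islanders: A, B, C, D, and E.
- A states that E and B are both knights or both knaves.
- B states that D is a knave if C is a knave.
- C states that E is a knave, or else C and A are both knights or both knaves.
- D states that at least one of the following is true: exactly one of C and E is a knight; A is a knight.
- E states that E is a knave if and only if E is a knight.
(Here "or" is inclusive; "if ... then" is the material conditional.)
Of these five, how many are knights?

3

The unique consistent assignment is A=knave, B=knight, C=knight, D=knight, E=knave.
That has 3 knights.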